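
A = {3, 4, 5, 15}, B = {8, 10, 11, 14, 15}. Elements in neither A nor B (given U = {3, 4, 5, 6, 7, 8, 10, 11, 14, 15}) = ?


A = {3, 4, 5, 15}
B = {8, 10, 11, 14, 15}
Region: in neither A nor B (given U = {3, 4, 5, 6, 7, 8, 10, 11, 14, 15})
Elements: {6, 7}

Elements in neither A nor B (given U = {3, 4, 5, 6, 7, 8, 10, 11, 14, 15}): {6, 7}


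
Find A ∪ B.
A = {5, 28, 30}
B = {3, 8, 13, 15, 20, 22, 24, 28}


A ∪ B = all elements in A or B (or both)
A = {5, 28, 30}
B = {3, 8, 13, 15, 20, 22, 24, 28}
A ∪ B = {3, 5, 8, 13, 15, 20, 22, 24, 28, 30}

A ∪ B = {3, 5, 8, 13, 15, 20, 22, 24, 28, 30}


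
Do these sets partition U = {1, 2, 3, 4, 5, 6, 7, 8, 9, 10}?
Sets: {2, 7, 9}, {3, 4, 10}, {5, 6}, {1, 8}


A partition requires: (1) non-empty parts, (2) pairwise disjoint, (3) union = U
Parts: {2, 7, 9}, {3, 4, 10}, {5, 6}, {1, 8}
Union of parts: {1, 2, 3, 4, 5, 6, 7, 8, 9, 10}
U = {1, 2, 3, 4, 5, 6, 7, 8, 9, 10}
All non-empty? True
Pairwise disjoint? True
Covers U? True

Yes, valid partition


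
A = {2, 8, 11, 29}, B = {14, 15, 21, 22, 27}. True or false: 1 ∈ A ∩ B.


A = {2, 8, 11, 29}, B = {14, 15, 21, 22, 27}
A ∩ B = elements in both A and B
A ∩ B = ∅
Checking if 1 ∈ A ∩ B
1 is not in A ∩ B → False

1 ∉ A ∩ B


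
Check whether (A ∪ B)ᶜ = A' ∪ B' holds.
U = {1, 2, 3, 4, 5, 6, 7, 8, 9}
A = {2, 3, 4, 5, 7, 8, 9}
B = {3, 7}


LHS: A ∪ B = {2, 3, 4, 5, 7, 8, 9}
(A ∪ B)' = U \ (A ∪ B) = {1, 6}
A' = {1, 6}, B' = {1, 2, 4, 5, 6, 8, 9}
Claimed RHS: A' ∪ B' = {1, 2, 4, 5, 6, 8, 9}
Identity is INVALID: LHS = {1, 6} but the RHS claimed here equals {1, 2, 4, 5, 6, 8, 9}. The correct form is (A ∪ B)' = A' ∩ B'.

Identity is invalid: (A ∪ B)' = {1, 6} but A' ∪ B' = {1, 2, 4, 5, 6, 8, 9}. The correct De Morgan law is (A ∪ B)' = A' ∩ B'.


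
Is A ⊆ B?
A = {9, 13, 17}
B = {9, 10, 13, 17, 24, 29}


A ⊆ B means every element of A is in B.
All elements of A are in B.
So A ⊆ B.

Yes, A ⊆ B


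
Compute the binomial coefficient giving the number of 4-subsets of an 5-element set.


C(n,k) = n! / (k!(n-k)!)
C(5,4) = 5! / (4!1!)
= 5

C(5,4) = 5


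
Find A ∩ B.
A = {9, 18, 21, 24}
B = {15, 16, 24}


A ∩ B = elements in both A and B
A = {9, 18, 21, 24}
B = {15, 16, 24}
A ∩ B = {24}

A ∩ B = {24}


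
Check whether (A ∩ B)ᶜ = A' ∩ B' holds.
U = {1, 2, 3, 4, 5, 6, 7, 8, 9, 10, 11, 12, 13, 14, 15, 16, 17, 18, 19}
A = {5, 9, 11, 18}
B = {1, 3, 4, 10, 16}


LHS: A ∩ B = ∅
(A ∩ B)' = U \ (A ∩ B) = {1, 2, 3, 4, 5, 6, 7, 8, 9, 10, 11, 12, 13, 14, 15, 16, 17, 18, 19}
A' = {1, 2, 3, 4, 6, 7, 8, 10, 12, 13, 14, 15, 16, 17, 19}, B' = {2, 5, 6, 7, 8, 9, 11, 12, 13, 14, 15, 17, 18, 19}
Claimed RHS: A' ∩ B' = {2, 6, 7, 8, 12, 13, 14, 15, 17, 19}
Identity is INVALID: LHS = {1, 2, 3, 4, 5, 6, 7, 8, 9, 10, 11, 12, 13, 14, 15, 16, 17, 18, 19} but the RHS claimed here equals {2, 6, 7, 8, 12, 13, 14, 15, 17, 19}. The correct form is (A ∩ B)' = A' ∪ B'.

Identity is invalid: (A ∩ B)' = {1, 2, 3, 4, 5, 6, 7, 8, 9, 10, 11, 12, 13, 14, 15, 16, 17, 18, 19} but A' ∩ B' = {2, 6, 7, 8, 12, 13, 14, 15, 17, 19}. The correct De Morgan law is (A ∩ B)' = A' ∪ B'.


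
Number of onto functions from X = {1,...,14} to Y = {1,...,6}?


n = |X| = 14, k = |Y| = 6. Surjections via inclusion-exclusion:
S(n,k) = Σ(-1)^i × C(k,i) × (k-i)^n, i=0 to k
i=0: (-1)^0×C(6,0)×6^14 = 78364164096
i=1: (-1)^1×C(6,1)×5^14 = -36621093750
i=2: (-1)^2×C(6,2)×4^14 = 4026531840
i=3: (-1)^3×C(6,3)×3^14 = -95659380
i=4: (-1)^4×C(6,4)×2^14 = 245760
i=5: (-1)^5×C(6,5)×1^14 = -6
i=6: (-1)^6×C(6,6)×0^14 = 0
Total = 45674188560

Number of surjections = 45674188560


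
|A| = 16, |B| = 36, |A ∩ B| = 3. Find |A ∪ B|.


|A ∪ B| = |A| + |B| - |A ∩ B|
= 16 + 36 - 3
= 49

|A ∪ B| = 49


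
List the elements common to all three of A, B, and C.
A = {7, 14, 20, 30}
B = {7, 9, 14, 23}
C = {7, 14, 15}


A ∩ B = {7, 14}
(A ∩ B) ∩ C = {7, 14}

A ∩ B ∩ C = {7, 14}


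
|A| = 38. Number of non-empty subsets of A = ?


Total subsets = 2^n = 2^38 = 274877906944
Non-empty subsets exclude the empty set: 2^n - 1
= 274877906944 - 1
= 274877906943

Number of non-empty subsets = 274877906943


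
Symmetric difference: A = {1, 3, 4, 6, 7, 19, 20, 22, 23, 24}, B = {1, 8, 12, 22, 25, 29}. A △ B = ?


A △ B = (A \ B) ∪ (B \ A) = elements in exactly one of A or B
A \ B = {3, 4, 6, 7, 19, 20, 23, 24}
B \ A = {8, 12, 25, 29}
A △ B = {3, 4, 6, 7, 8, 12, 19, 20, 23, 24, 25, 29}

A △ B = {3, 4, 6, 7, 8, 12, 19, 20, 23, 24, 25, 29}


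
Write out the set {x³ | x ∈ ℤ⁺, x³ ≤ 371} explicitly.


Checking each candidate:
Condition: positive perfect cubes ≤ 371
Result = {1, 8, 27, 64, 125, 216, 343}

{1, 8, 27, 64, 125, 216, 343}


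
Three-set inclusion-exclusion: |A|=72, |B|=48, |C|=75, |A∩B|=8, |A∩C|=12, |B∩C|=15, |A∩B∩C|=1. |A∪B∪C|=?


|A∪B∪C| = |A|+|B|+|C| - |A∩B|-|A∩C|-|B∩C| + |A∩B∩C|
= 72+48+75 - 8-12-15 + 1
= 195 - 35 + 1
= 161

|A ∪ B ∪ C| = 161


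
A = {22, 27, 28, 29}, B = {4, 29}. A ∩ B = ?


A ∩ B = elements in both A and B
A = {22, 27, 28, 29}
B = {4, 29}
A ∩ B = {29}

A ∩ B = {29}


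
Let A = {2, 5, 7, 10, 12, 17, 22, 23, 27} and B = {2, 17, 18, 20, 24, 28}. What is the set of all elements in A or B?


A ∪ B = all elements in A or B (or both)
A = {2, 5, 7, 10, 12, 17, 22, 23, 27}
B = {2, 17, 18, 20, 24, 28}
A ∪ B = {2, 5, 7, 10, 12, 17, 18, 20, 22, 23, 24, 27, 28}

A ∪ B = {2, 5, 7, 10, 12, 17, 18, 20, 22, 23, 24, 27, 28}


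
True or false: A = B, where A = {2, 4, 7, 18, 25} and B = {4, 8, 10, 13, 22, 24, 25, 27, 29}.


Two sets are equal iff they have exactly the same elements.
A = {2, 4, 7, 18, 25}
B = {4, 8, 10, 13, 22, 24, 25, 27, 29}
Differences: {2, 7, 8, 10, 13, 18, 22, 24, 27, 29}
A ≠ B

No, A ≠ B


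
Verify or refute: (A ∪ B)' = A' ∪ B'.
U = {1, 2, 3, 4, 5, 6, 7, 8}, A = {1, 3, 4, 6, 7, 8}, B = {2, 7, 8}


LHS: A ∪ B = {1, 2, 3, 4, 6, 7, 8}
(A ∪ B)' = U \ (A ∪ B) = {5}
A' = {2, 5}, B' = {1, 3, 4, 5, 6}
Claimed RHS: A' ∪ B' = {1, 2, 3, 4, 5, 6}
Identity is INVALID: LHS = {5} but the RHS claimed here equals {1, 2, 3, 4, 5, 6}. The correct form is (A ∪ B)' = A' ∩ B'.

Identity is invalid: (A ∪ B)' = {5} but A' ∪ B' = {1, 2, 3, 4, 5, 6}. The correct De Morgan law is (A ∪ B)' = A' ∩ B'.


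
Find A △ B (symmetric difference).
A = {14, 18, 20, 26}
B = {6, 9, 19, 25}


A △ B = (A \ B) ∪ (B \ A) = elements in exactly one of A or B
A \ B = {14, 18, 20, 26}
B \ A = {6, 9, 19, 25}
A △ B = {6, 9, 14, 18, 19, 20, 25, 26}

A △ B = {6, 9, 14, 18, 19, 20, 25, 26}


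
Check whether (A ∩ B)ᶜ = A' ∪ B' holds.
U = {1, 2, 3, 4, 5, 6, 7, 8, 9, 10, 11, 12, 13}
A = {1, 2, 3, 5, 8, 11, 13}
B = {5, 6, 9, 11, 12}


LHS: A ∩ B = {5, 11}
(A ∩ B)' = U \ (A ∩ B) = {1, 2, 3, 4, 6, 7, 8, 9, 10, 12, 13}
A' = {4, 6, 7, 9, 10, 12}, B' = {1, 2, 3, 4, 7, 8, 10, 13}
Claimed RHS: A' ∪ B' = {1, 2, 3, 4, 6, 7, 8, 9, 10, 12, 13}
Identity is VALID: LHS = RHS = {1, 2, 3, 4, 6, 7, 8, 9, 10, 12, 13} ✓

Identity is valid. (A ∩ B)' = A' ∪ B' = {1, 2, 3, 4, 6, 7, 8, 9, 10, 12, 13}


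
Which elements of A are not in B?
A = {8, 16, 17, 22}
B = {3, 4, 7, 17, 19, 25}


A \ B = elements in A but not in B
A = {8, 16, 17, 22}
B = {3, 4, 7, 17, 19, 25}
Remove from A any elements in B
A \ B = {8, 16, 22}

A \ B = {8, 16, 22}


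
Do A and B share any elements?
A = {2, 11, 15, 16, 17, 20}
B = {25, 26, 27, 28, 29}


Disjoint means A ∩ B = ∅.
A ∩ B = ∅
A ∩ B = ∅, so A and B are disjoint.

No — A and B share no elements (A ∩ B = ∅), so they are disjoint


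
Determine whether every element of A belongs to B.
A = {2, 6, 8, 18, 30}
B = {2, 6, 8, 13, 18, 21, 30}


A ⊆ B means every element of A is in B.
All elements of A are in B.
So A ⊆ B.

Yes, A ⊆ B


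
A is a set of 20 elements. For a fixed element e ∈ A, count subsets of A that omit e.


Subsets of A avoiding e are subsets of A \ {e}, which has 19 elements.
Count = 2^(n-1) = 2^19
= 524288

Number of subsets avoiding e = 524288


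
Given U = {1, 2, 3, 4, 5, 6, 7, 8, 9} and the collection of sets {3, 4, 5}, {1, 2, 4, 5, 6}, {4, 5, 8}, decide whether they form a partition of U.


A partition requires: (1) non-empty parts, (2) pairwise disjoint, (3) union = U
Parts: {3, 4, 5}, {1, 2, 4, 5, 6}, {4, 5, 8}
Union of parts: {1, 2, 3, 4, 5, 6, 8}
U = {1, 2, 3, 4, 5, 6, 7, 8, 9}
All non-empty? True
Pairwise disjoint? False
Covers U? False

No, not a valid partition


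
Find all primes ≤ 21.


Checking each candidate:
Condition: primes ≤ 21
Result = {2, 3, 5, 7, 11, 13, 17, 19}

{2, 3, 5, 7, 11, 13, 17, 19}


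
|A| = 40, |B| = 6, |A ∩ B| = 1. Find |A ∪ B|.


|A ∪ B| = |A| + |B| - |A ∩ B|
= 40 + 6 - 1
= 45

|A ∪ B| = 45


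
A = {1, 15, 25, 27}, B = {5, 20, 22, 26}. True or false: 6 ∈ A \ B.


A = {1, 15, 25, 27}, B = {5, 20, 22, 26}
A \ B = elements in A but not in B
A \ B = {1, 15, 25, 27}
Checking if 6 ∈ A \ B
6 is not in A \ B → False

6 ∉ A \ B


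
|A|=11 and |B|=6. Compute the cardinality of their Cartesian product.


|A × B| = |A| × |B|
= 11 × 6
= 66

|A × B| = 66


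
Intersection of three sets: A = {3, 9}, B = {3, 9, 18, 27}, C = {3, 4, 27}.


A ∩ B = {3, 9}
(A ∩ B) ∩ C = {3}

A ∩ B ∩ C = {3}


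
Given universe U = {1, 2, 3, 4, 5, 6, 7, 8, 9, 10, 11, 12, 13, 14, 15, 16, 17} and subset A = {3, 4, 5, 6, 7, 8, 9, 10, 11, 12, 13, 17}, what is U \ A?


Aᶜ = U \ A = elements in U but not in A
U = {1, 2, 3, 4, 5, 6, 7, 8, 9, 10, 11, 12, 13, 14, 15, 16, 17}
A = {3, 4, 5, 6, 7, 8, 9, 10, 11, 12, 13, 17}
Aᶜ = {1, 2, 14, 15, 16}

Aᶜ = {1, 2, 14, 15, 16}


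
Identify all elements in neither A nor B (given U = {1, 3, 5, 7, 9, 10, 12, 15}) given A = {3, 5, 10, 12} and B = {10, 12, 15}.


A = {3, 5, 10, 12}
B = {10, 12, 15}
Region: in neither A nor B (given U = {1, 3, 5, 7, 9, 10, 12, 15})
Elements: {1, 7, 9}

Elements in neither A nor B (given U = {1, 3, 5, 7, 9, 10, 12, 15}): {1, 7, 9}


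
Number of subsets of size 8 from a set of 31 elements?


C(n,k) = n! / (k!(n-k)!)
C(31,8) = 31! / (8!23!)
= 7888725

C(31,8) = 7888725


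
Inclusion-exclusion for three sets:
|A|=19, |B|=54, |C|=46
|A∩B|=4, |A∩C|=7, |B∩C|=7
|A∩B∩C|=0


|A∪B∪C| = |A|+|B|+|C| - |A∩B|-|A∩C|-|B∩C| + |A∩B∩C|
= 19+54+46 - 4-7-7 + 0
= 119 - 18 + 0
= 101

|A ∪ B ∪ C| = 101


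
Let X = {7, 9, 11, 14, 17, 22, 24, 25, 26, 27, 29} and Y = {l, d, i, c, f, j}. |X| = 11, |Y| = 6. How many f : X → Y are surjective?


n = |X| = 11, k = |Y| = 6. Surjections via inclusion-exclusion:
S(n,k) = Σ(-1)^i × C(k,i) × (k-i)^n, i=0 to k
i=0: (-1)^0×C(6,0)×6^11 = 362797056
i=1: (-1)^1×C(6,1)×5^11 = -292968750
i=2: (-1)^2×C(6,2)×4^11 = 62914560
i=3: (-1)^3×C(6,3)×3^11 = -3542940
i=4: (-1)^4×C(6,4)×2^11 = 30720
i=5: (-1)^5×C(6,5)×1^11 = -6
i=6: (-1)^6×C(6,6)×0^11 = 0
Total = 129230640

Number of surjections = 129230640


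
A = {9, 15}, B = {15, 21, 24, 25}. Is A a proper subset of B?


A ⊂ B requires: A ⊆ B AND A ≠ B.
A ⊆ B? No
A ⊄ B, so A is not a proper subset.

No, A is not a proper subset of B


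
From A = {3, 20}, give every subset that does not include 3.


A subset of A that omits 3 is a subset of A \ {3}, so there are 2^(n-1) = 2^1 = 2 of them.
Subsets excluding 3: ∅, {20}

Subsets excluding 3 (2 total): ∅, {20}


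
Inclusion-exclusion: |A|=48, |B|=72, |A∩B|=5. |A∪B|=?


|A ∪ B| = |A| + |B| - |A ∩ B|
= 48 + 72 - 5
= 115

|A ∪ B| = 115


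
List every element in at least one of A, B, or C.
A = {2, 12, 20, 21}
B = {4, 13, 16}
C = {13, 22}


A ∪ B = {2, 4, 12, 13, 16, 20, 21}
(A ∪ B) ∪ C = {2, 4, 12, 13, 16, 20, 21, 22}

A ∪ B ∪ C = {2, 4, 12, 13, 16, 20, 21, 22}


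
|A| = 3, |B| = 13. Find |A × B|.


|A × B| = |A| × |B|
= 3 × 13
= 39

|A × B| = 39


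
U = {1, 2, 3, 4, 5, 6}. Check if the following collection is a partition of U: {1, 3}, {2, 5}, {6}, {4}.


A partition requires: (1) non-empty parts, (2) pairwise disjoint, (3) union = U
Parts: {1, 3}, {2, 5}, {6}, {4}
Union of parts: {1, 2, 3, 4, 5, 6}
U = {1, 2, 3, 4, 5, 6}
All non-empty? True
Pairwise disjoint? True
Covers U? True

Yes, valid partition


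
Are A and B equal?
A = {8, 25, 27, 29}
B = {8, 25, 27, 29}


Two sets are equal iff they have exactly the same elements.
A = {8, 25, 27, 29}
B = {8, 25, 27, 29}
Same elements → A = B

Yes, A = B


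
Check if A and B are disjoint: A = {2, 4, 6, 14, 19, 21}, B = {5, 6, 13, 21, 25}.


Disjoint means A ∩ B = ∅.
A ∩ B = {6, 21}
A ∩ B ≠ ∅, so A and B are NOT disjoint.

No, A and B are not disjoint (A ∩ B = {6, 21})


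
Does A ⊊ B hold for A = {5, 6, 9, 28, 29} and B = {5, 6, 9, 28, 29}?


A ⊂ B requires: A ⊆ B AND A ≠ B.
A ⊆ B? Yes
A = B? Yes
A = B, so A is not a PROPER subset.

No, A is not a proper subset of B


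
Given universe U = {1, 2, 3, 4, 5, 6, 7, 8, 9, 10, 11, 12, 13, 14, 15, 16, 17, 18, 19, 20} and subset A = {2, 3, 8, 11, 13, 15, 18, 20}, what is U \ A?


Aᶜ = U \ A = elements in U but not in A
U = {1, 2, 3, 4, 5, 6, 7, 8, 9, 10, 11, 12, 13, 14, 15, 16, 17, 18, 19, 20}
A = {2, 3, 8, 11, 13, 15, 18, 20}
Aᶜ = {1, 4, 5, 6, 7, 9, 10, 12, 14, 16, 17, 19}

Aᶜ = {1, 4, 5, 6, 7, 9, 10, 12, 14, 16, 17, 19}


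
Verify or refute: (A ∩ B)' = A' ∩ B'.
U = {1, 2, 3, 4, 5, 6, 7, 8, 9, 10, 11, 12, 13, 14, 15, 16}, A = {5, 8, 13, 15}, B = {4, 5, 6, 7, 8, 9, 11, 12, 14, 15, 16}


LHS: A ∩ B = {5, 8, 15}
(A ∩ B)' = U \ (A ∩ B) = {1, 2, 3, 4, 6, 7, 9, 10, 11, 12, 13, 14, 16}
A' = {1, 2, 3, 4, 6, 7, 9, 10, 11, 12, 14, 16}, B' = {1, 2, 3, 10, 13}
Claimed RHS: A' ∩ B' = {1, 2, 3, 10}
Identity is INVALID: LHS = {1, 2, 3, 4, 6, 7, 9, 10, 11, 12, 13, 14, 16} but the RHS claimed here equals {1, 2, 3, 10}. The correct form is (A ∩ B)' = A' ∪ B'.

Identity is invalid: (A ∩ B)' = {1, 2, 3, 4, 6, 7, 9, 10, 11, 12, 13, 14, 16} but A' ∩ B' = {1, 2, 3, 10}. The correct De Morgan law is (A ∩ B)' = A' ∪ B'.


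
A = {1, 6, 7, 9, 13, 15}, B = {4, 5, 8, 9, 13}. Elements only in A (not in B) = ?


A = {1, 6, 7, 9, 13, 15}
B = {4, 5, 8, 9, 13}
Region: only in A (not in B)
Elements: {1, 6, 7, 15}

Elements only in A (not in B): {1, 6, 7, 15}


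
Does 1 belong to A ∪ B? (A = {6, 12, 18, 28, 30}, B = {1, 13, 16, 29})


A = {6, 12, 18, 28, 30}, B = {1, 13, 16, 29}
A ∪ B = all elements in A or B
A ∪ B = {1, 6, 12, 13, 16, 18, 28, 29, 30}
Checking if 1 ∈ A ∪ B
1 is in A ∪ B → True

1 ∈ A ∪ B


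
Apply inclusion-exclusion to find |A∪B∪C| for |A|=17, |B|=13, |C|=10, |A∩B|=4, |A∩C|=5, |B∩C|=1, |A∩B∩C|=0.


|A∪B∪C| = |A|+|B|+|C| - |A∩B|-|A∩C|-|B∩C| + |A∩B∩C|
= 17+13+10 - 4-5-1 + 0
= 40 - 10 + 0
= 30

|A ∪ B ∪ C| = 30


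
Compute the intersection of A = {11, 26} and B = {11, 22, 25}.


A ∩ B = elements in both A and B
A = {11, 26}
B = {11, 22, 25}
A ∩ B = {11}

A ∩ B = {11}


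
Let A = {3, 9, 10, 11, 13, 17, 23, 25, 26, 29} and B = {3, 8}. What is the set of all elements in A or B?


A ∪ B = all elements in A or B (or both)
A = {3, 9, 10, 11, 13, 17, 23, 25, 26, 29}
B = {3, 8}
A ∪ B = {3, 8, 9, 10, 11, 13, 17, 23, 25, 26, 29}

A ∪ B = {3, 8, 9, 10, 11, 13, 17, 23, 25, 26, 29}


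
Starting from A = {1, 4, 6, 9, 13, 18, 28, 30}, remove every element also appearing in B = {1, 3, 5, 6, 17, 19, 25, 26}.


A \ B = elements in A but not in B
A = {1, 4, 6, 9, 13, 18, 28, 30}
B = {1, 3, 5, 6, 17, 19, 25, 26}
Remove from A any elements in B
A \ B = {4, 9, 13, 18, 28, 30}

A \ B = {4, 9, 13, 18, 28, 30}


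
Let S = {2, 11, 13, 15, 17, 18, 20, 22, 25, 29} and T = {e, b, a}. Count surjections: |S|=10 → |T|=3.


n = |S| = 10, k = |T| = 3. Surjections via inclusion-exclusion:
S(n,k) = Σ(-1)^i × C(k,i) × (k-i)^n, i=0 to k
i=0: (-1)^0×C(3,0)×3^10 = 59049
i=1: (-1)^1×C(3,1)×2^10 = -3072
i=2: (-1)^2×C(3,2)×1^10 = 3
i=3: (-1)^3×C(3,3)×0^10 = 0
Total = 55980

Number of surjections = 55980


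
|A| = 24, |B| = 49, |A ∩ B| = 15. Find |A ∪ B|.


|A ∪ B| = |A| + |B| - |A ∩ B|
= 24 + 49 - 15
= 58

|A ∪ B| = 58


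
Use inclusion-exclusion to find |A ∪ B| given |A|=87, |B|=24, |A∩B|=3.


|A ∪ B| = |A| + |B| - |A ∩ B|
= 87 + 24 - 3
= 108

|A ∪ B| = 108


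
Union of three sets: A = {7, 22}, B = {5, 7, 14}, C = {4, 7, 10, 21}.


A ∪ B = {5, 7, 14, 22}
(A ∪ B) ∪ C = {4, 5, 7, 10, 14, 21, 22}

A ∪ B ∪ C = {4, 5, 7, 10, 14, 21, 22}


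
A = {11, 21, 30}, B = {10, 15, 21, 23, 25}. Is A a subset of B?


A ⊆ B means every element of A is in B.
Elements in A not in B: {11, 30}
So A ⊄ B.

No, A ⊄ B


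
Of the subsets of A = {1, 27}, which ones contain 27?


A subset of A contains 27 iff the remaining 1 elements form any subset of A \ {27}.
Count: 2^(n-1) = 2^1 = 2
Subsets containing 27: {27}, {1, 27}

Subsets containing 27 (2 total): {27}, {1, 27}


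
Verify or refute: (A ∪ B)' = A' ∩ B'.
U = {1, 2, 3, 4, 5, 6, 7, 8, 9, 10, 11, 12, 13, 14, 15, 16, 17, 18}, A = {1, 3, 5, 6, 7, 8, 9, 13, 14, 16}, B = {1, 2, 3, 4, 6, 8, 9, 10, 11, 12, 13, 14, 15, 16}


LHS: A ∪ B = {1, 2, 3, 4, 5, 6, 7, 8, 9, 10, 11, 12, 13, 14, 15, 16}
(A ∪ B)' = U \ (A ∪ B) = {17, 18}
A' = {2, 4, 10, 11, 12, 15, 17, 18}, B' = {5, 7, 17, 18}
Claimed RHS: A' ∩ B' = {17, 18}
Identity is VALID: LHS = RHS = {17, 18} ✓

Identity is valid. (A ∪ B)' = A' ∩ B' = {17, 18}


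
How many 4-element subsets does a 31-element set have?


C(n,k) = n! / (k!(n-k)!)
C(31,4) = 31! / (4!27!)
= 31465

C(31,4) = 31465


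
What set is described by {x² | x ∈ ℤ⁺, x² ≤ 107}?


Checking each candidate:
Condition: positive perfect squares ≤ 107
Result = {1, 4, 9, 16, 25, 36, 49, 64, 81, 100}

{1, 4, 9, 16, 25, 36, 49, 64, 81, 100}


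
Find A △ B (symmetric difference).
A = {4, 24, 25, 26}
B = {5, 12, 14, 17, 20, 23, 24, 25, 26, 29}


A △ B = (A \ B) ∪ (B \ A) = elements in exactly one of A or B
A \ B = {4}
B \ A = {5, 12, 14, 17, 20, 23, 29}
A △ B = {4, 5, 12, 14, 17, 20, 23, 29}

A △ B = {4, 5, 12, 14, 17, 20, 23, 29}


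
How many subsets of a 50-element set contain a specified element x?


Subsets of A containing x correspond to subsets of A \ {x}, which has 49 elements.
Count = 2^(n-1) = 2^49
= 562949953421312

Number of subsets containing x = 562949953421312


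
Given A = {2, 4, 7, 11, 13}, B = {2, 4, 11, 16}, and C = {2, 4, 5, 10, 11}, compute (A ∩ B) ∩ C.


A ∩ B = {2, 4, 11}
(A ∩ B) ∩ C = {2, 4, 11}

A ∩ B ∩ C = {2, 4, 11}


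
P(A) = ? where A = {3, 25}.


|A| = 2, so |P(A)| = 2^2 = 4
Enumerate subsets by cardinality (0 to 2):
∅, {3}, {25}, {3, 25}

P(A) has 4 subsets: ∅, {3}, {25}, {3, 25}


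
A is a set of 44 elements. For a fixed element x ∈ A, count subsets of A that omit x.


Subsets of A avoiding x are subsets of A \ {x}, which has 43 elements.
Count = 2^(n-1) = 2^43
= 8796093022208

Number of subsets avoiding x = 8796093022208


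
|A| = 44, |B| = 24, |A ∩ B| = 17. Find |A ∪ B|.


|A ∪ B| = |A| + |B| - |A ∩ B|
= 44 + 24 - 17
= 51

|A ∪ B| = 51


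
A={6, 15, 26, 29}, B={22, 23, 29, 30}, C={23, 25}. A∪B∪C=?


A ∪ B = {6, 15, 22, 23, 26, 29, 30}
(A ∪ B) ∪ C = {6, 15, 22, 23, 25, 26, 29, 30}

A ∪ B ∪ C = {6, 15, 22, 23, 25, 26, 29, 30}


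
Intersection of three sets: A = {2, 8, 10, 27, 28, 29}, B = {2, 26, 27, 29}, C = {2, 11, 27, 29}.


A ∩ B = {2, 27, 29}
(A ∩ B) ∩ C = {2, 27, 29}

A ∩ B ∩ C = {2, 27, 29}


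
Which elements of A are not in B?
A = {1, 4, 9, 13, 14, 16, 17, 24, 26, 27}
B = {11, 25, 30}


A \ B = elements in A but not in B
A = {1, 4, 9, 13, 14, 16, 17, 24, 26, 27}
B = {11, 25, 30}
Remove from A any elements in B
A \ B = {1, 4, 9, 13, 14, 16, 17, 24, 26, 27}

A \ B = {1, 4, 9, 13, 14, 16, 17, 24, 26, 27}


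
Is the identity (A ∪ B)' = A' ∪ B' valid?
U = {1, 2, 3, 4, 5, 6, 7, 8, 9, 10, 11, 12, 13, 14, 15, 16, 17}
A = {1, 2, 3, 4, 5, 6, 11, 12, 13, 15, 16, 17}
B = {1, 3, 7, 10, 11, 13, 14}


LHS: A ∪ B = {1, 2, 3, 4, 5, 6, 7, 10, 11, 12, 13, 14, 15, 16, 17}
(A ∪ B)' = U \ (A ∪ B) = {8, 9}
A' = {7, 8, 9, 10, 14}, B' = {2, 4, 5, 6, 8, 9, 12, 15, 16, 17}
Claimed RHS: A' ∪ B' = {2, 4, 5, 6, 7, 8, 9, 10, 12, 14, 15, 16, 17}
Identity is INVALID: LHS = {8, 9} but the RHS claimed here equals {2, 4, 5, 6, 7, 8, 9, 10, 12, 14, 15, 16, 17}. The correct form is (A ∪ B)' = A' ∩ B'.

Identity is invalid: (A ∪ B)' = {8, 9} but A' ∪ B' = {2, 4, 5, 6, 7, 8, 9, 10, 12, 14, 15, 16, 17}. The correct De Morgan law is (A ∪ B)' = A' ∩ B'.


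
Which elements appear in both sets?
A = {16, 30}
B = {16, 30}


A ∩ B = elements in both A and B
A = {16, 30}
B = {16, 30}
A ∩ B = {16, 30}

A ∩ B = {16, 30}


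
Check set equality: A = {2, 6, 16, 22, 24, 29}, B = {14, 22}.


Two sets are equal iff they have exactly the same elements.
A = {2, 6, 16, 22, 24, 29}
B = {14, 22}
Differences: {2, 6, 14, 16, 24, 29}
A ≠ B

No, A ≠ B


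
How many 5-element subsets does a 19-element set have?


C(n,k) = n! / (k!(n-k)!)
C(19,5) = 19! / (5!14!)
= 11628

C(19,5) = 11628


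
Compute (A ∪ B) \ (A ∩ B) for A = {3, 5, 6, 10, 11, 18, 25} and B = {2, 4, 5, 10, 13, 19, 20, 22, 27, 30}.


A △ B = (A \ B) ∪ (B \ A) = elements in exactly one of A or B
A \ B = {3, 6, 11, 18, 25}
B \ A = {2, 4, 13, 19, 20, 22, 27, 30}
A △ B = {2, 3, 4, 6, 11, 13, 18, 19, 20, 22, 25, 27, 30}

A △ B = {2, 3, 4, 6, 11, 13, 18, 19, 20, 22, 25, 27, 30}


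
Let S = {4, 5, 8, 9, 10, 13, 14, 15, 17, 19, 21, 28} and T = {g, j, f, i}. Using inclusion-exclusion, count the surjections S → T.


n = |S| = 12, k = |T| = 4. Surjections via inclusion-exclusion:
S(n,k) = Σ(-1)^i × C(k,i) × (k-i)^n, i=0 to k
i=0: (-1)^0×C(4,0)×4^12 = 16777216
i=1: (-1)^1×C(4,1)×3^12 = -2125764
i=2: (-1)^2×C(4,2)×2^12 = 24576
i=3: (-1)^3×C(4,3)×1^12 = -4
i=4: (-1)^4×C(4,4)×0^12 = 0
Total = 14676024

Number of surjections = 14676024


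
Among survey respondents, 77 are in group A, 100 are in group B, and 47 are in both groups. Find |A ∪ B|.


|A ∪ B| = |A| + |B| - |A ∩ B|
= 77 + 100 - 47
= 130

|A ∪ B| = 130


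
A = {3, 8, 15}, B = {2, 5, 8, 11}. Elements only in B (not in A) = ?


A = {3, 8, 15}
B = {2, 5, 8, 11}
Region: only in B (not in A)
Elements: {2, 5, 11}

Elements only in B (not in A): {2, 5, 11}


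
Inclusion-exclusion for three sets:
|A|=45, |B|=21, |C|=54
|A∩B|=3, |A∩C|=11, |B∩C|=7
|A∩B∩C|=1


|A∪B∪C| = |A|+|B|+|C| - |A∩B|-|A∩C|-|B∩C| + |A∩B∩C|
= 45+21+54 - 3-11-7 + 1
= 120 - 21 + 1
= 100

|A ∪ B ∪ C| = 100


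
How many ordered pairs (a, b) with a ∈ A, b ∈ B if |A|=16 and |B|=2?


|A × B| = |A| × |B|
= 16 × 2
= 32

|A × B| = 32


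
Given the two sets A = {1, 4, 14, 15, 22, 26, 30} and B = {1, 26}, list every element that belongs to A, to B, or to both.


A ∪ B = all elements in A or B (or both)
A = {1, 4, 14, 15, 22, 26, 30}
B = {1, 26}
A ∪ B = {1, 4, 14, 15, 22, 26, 30}

A ∪ B = {1, 4, 14, 15, 22, 26, 30}


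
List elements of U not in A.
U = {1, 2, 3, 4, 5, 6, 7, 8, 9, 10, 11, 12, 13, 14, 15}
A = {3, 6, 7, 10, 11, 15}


Aᶜ = U \ A = elements in U but not in A
U = {1, 2, 3, 4, 5, 6, 7, 8, 9, 10, 11, 12, 13, 14, 15}
A = {3, 6, 7, 10, 11, 15}
Aᶜ = {1, 2, 4, 5, 8, 9, 12, 13, 14}

Aᶜ = {1, 2, 4, 5, 8, 9, 12, 13, 14}


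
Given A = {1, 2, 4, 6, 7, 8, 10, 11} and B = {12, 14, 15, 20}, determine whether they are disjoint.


Disjoint means A ∩ B = ∅.
A ∩ B = ∅
A ∩ B = ∅, so A and B are disjoint.

Yes, A and B are disjoint


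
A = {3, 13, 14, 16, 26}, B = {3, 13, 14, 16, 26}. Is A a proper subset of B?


A ⊂ B requires: A ⊆ B AND A ≠ B.
A ⊆ B? Yes
A = B? Yes
A = B, so A is not a PROPER subset.

No, A is not a proper subset of B


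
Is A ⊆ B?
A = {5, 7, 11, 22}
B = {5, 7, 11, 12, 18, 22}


A ⊆ B means every element of A is in B.
All elements of A are in B.
So A ⊆ B.

Yes, A ⊆ B


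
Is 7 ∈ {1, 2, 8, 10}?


A = {1, 2, 8, 10}
Checking if 7 is in A
7 is not in A → False

7 ∉ A


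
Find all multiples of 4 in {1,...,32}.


Checking each candidate:
Condition: multiples of 4 in {1,...,32}
Result = {4, 8, 12, 16, 20, 24, 28, 32}

{4, 8, 12, 16, 20, 24, 28, 32}


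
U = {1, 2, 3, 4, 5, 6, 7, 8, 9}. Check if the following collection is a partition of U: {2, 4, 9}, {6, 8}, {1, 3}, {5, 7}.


A partition requires: (1) non-empty parts, (2) pairwise disjoint, (3) union = U
Parts: {2, 4, 9}, {6, 8}, {1, 3}, {5, 7}
Union of parts: {1, 2, 3, 4, 5, 6, 7, 8, 9}
U = {1, 2, 3, 4, 5, 6, 7, 8, 9}
All non-empty? True
Pairwise disjoint? True
Covers U? True

Yes, valid partition


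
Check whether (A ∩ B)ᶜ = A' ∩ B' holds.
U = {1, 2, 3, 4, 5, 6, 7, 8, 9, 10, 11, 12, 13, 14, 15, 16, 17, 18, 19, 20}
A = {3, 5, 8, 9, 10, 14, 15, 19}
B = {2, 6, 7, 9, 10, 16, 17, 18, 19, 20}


LHS: A ∩ B = {9, 10, 19}
(A ∩ B)' = U \ (A ∩ B) = {1, 2, 3, 4, 5, 6, 7, 8, 11, 12, 13, 14, 15, 16, 17, 18, 20}
A' = {1, 2, 4, 6, 7, 11, 12, 13, 16, 17, 18, 20}, B' = {1, 3, 4, 5, 8, 11, 12, 13, 14, 15}
Claimed RHS: A' ∩ B' = {1, 4, 11, 12, 13}
Identity is INVALID: LHS = {1, 2, 3, 4, 5, 6, 7, 8, 11, 12, 13, 14, 15, 16, 17, 18, 20} but the RHS claimed here equals {1, 4, 11, 12, 13}. The correct form is (A ∩ B)' = A' ∪ B'.

Identity is invalid: (A ∩ B)' = {1, 2, 3, 4, 5, 6, 7, 8, 11, 12, 13, 14, 15, 16, 17, 18, 20} but A' ∩ B' = {1, 4, 11, 12, 13}. The correct De Morgan law is (A ∩ B)' = A' ∪ B'.


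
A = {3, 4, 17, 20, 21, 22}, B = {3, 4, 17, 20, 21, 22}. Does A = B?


Two sets are equal iff they have exactly the same elements.
A = {3, 4, 17, 20, 21, 22}
B = {3, 4, 17, 20, 21, 22}
Same elements → A = B

Yes, A = B


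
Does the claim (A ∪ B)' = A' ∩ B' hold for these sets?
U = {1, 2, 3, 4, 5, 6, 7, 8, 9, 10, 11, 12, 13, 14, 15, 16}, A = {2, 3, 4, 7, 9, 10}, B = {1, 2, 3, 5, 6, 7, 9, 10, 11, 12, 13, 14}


LHS: A ∪ B = {1, 2, 3, 4, 5, 6, 7, 9, 10, 11, 12, 13, 14}
(A ∪ B)' = U \ (A ∪ B) = {8, 15, 16}
A' = {1, 5, 6, 8, 11, 12, 13, 14, 15, 16}, B' = {4, 8, 15, 16}
Claimed RHS: A' ∩ B' = {8, 15, 16}
Identity is VALID: LHS = RHS = {8, 15, 16} ✓

Identity is valid. (A ∪ B)' = A' ∩ B' = {8, 15, 16}


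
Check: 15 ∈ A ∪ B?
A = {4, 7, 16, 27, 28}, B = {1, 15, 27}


A = {4, 7, 16, 27, 28}, B = {1, 15, 27}
A ∪ B = all elements in A or B
A ∪ B = {1, 4, 7, 15, 16, 27, 28}
Checking if 15 ∈ A ∪ B
15 is in A ∪ B → True

15 ∈ A ∪ B


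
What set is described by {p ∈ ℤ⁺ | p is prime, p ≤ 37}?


Checking each candidate:
Condition: primes ≤ 37
Result = {2, 3, 5, 7, 11, 13, 17, 19, 23, 29, 31, 37}

{2, 3, 5, 7, 11, 13, 17, 19, 23, 29, 31, 37}


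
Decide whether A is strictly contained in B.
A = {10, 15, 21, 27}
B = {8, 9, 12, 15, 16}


A ⊂ B requires: A ⊆ B AND A ≠ B.
A ⊆ B? No
A ⊄ B, so A is not a proper subset.

No, A is not a proper subset of B


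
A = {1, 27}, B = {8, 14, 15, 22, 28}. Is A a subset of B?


A ⊆ B means every element of A is in B.
Elements in A not in B: {1, 27}
So A ⊄ B.

No, A ⊄ B


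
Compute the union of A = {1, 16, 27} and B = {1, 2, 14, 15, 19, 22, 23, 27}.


A ∪ B = all elements in A or B (or both)
A = {1, 16, 27}
B = {1, 2, 14, 15, 19, 22, 23, 27}
A ∪ B = {1, 2, 14, 15, 16, 19, 22, 23, 27}

A ∪ B = {1, 2, 14, 15, 16, 19, 22, 23, 27}


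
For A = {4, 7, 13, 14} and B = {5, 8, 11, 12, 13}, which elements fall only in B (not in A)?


A = {4, 7, 13, 14}
B = {5, 8, 11, 12, 13}
Region: only in B (not in A)
Elements: {5, 8, 11, 12}

Elements only in B (not in A): {5, 8, 11, 12}


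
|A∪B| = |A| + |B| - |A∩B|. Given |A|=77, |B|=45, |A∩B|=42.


|A ∪ B| = |A| + |B| - |A ∩ B|
= 77 + 45 - 42
= 80

|A ∪ B| = 80


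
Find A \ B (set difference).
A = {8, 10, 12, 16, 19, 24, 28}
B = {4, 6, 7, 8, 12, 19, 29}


A \ B = elements in A but not in B
A = {8, 10, 12, 16, 19, 24, 28}
B = {4, 6, 7, 8, 12, 19, 29}
Remove from A any elements in B
A \ B = {10, 16, 24, 28}

A \ B = {10, 16, 24, 28}


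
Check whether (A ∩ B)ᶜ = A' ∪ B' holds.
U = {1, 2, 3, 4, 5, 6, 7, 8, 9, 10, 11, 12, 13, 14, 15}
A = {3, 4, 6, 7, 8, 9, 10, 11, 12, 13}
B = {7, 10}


LHS: A ∩ B = {7, 10}
(A ∩ B)' = U \ (A ∩ B) = {1, 2, 3, 4, 5, 6, 8, 9, 11, 12, 13, 14, 15}
A' = {1, 2, 5, 14, 15}, B' = {1, 2, 3, 4, 5, 6, 8, 9, 11, 12, 13, 14, 15}
Claimed RHS: A' ∪ B' = {1, 2, 3, 4, 5, 6, 8, 9, 11, 12, 13, 14, 15}
Identity is VALID: LHS = RHS = {1, 2, 3, 4, 5, 6, 8, 9, 11, 12, 13, 14, 15} ✓

Identity is valid. (A ∩ B)' = A' ∪ B' = {1, 2, 3, 4, 5, 6, 8, 9, 11, 12, 13, 14, 15}


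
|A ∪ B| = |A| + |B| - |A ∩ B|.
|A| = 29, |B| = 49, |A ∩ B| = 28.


|A ∪ B| = |A| + |B| - |A ∩ B|
= 29 + 49 - 28
= 50

|A ∪ B| = 50


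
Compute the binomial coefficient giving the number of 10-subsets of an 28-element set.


C(n,k) = n! / (k!(n-k)!)
C(28,10) = 28! / (10!18!)
= 13123110

C(28,10) = 13123110


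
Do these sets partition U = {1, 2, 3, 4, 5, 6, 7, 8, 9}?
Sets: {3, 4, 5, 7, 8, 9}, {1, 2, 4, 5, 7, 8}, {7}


A partition requires: (1) non-empty parts, (2) pairwise disjoint, (3) union = U
Parts: {3, 4, 5, 7, 8, 9}, {1, 2, 4, 5, 7, 8}, {7}
Union of parts: {1, 2, 3, 4, 5, 7, 8, 9}
U = {1, 2, 3, 4, 5, 6, 7, 8, 9}
All non-empty? True
Pairwise disjoint? False
Covers U? False

No, not a valid partition


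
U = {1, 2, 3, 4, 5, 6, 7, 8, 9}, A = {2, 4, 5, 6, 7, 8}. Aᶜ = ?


Aᶜ = U \ A = elements in U but not in A
U = {1, 2, 3, 4, 5, 6, 7, 8, 9}
A = {2, 4, 5, 6, 7, 8}
Aᶜ = {1, 3, 9}

Aᶜ = {1, 3, 9}


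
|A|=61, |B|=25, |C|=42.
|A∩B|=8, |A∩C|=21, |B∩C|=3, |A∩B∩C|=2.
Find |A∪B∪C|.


|A∪B∪C| = |A|+|B|+|C| - |A∩B|-|A∩C|-|B∩C| + |A∩B∩C|
= 61+25+42 - 8-21-3 + 2
= 128 - 32 + 2
= 98

|A ∪ B ∪ C| = 98


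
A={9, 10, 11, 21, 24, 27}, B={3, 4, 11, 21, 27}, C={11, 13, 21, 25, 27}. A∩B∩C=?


A ∩ B = {11, 21, 27}
(A ∩ B) ∩ C = {11, 21, 27}

A ∩ B ∩ C = {11, 21, 27}


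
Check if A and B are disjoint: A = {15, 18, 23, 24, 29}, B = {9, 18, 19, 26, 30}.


Disjoint means A ∩ B = ∅.
A ∩ B = {18}
A ∩ B ≠ ∅, so A and B are NOT disjoint.

No, A and B are not disjoint (A ∩ B = {18})


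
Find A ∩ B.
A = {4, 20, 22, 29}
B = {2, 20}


A ∩ B = elements in both A and B
A = {4, 20, 22, 29}
B = {2, 20}
A ∩ B = {20}

A ∩ B = {20}


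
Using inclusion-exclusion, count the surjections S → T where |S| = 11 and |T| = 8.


n = |S| = 11, k = |T| = 8. Surjections via inclusion-exclusion:
S(n,k) = Σ(-1)^i × C(k,i) × (k-i)^n, i=0 to k
i=0: (-1)^0×C(8,0)×8^11 = 8589934592
i=1: (-1)^1×C(8,1)×7^11 = -15818613944
i=2: (-1)^2×C(8,2)×6^11 = 10158317568
i=3: (-1)^3×C(8,3)×5^11 = -2734375000
i=4: (-1)^4×C(8,4)×4^11 = 293601280
i=5: (-1)^5×C(8,5)×3^11 = -9920232
i=6: (-1)^6×C(8,6)×2^11 = 57344
i=7: (-1)^7×C(8,7)×1^11 = -8
i=8: (-1)^8×C(8,8)×0^11 = 0
Total = 479001600

Number of surjections = 479001600


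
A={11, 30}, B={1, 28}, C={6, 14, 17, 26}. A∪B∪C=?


A ∪ B = {1, 11, 28, 30}
(A ∪ B) ∪ C = {1, 6, 11, 14, 17, 26, 28, 30}

A ∪ B ∪ C = {1, 6, 11, 14, 17, 26, 28, 30}


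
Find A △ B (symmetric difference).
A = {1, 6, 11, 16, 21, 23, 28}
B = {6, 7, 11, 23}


A △ B = (A \ B) ∪ (B \ A) = elements in exactly one of A or B
A \ B = {1, 16, 21, 28}
B \ A = {7}
A △ B = {1, 7, 16, 21, 28}

A △ B = {1, 7, 16, 21, 28}


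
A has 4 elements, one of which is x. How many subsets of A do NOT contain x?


Subsets of A avoiding x are subsets of A \ {x}, which has 3 elements.
Count = 2^(n-1) = 2^3
= 8

Number of subsets avoiding x = 8


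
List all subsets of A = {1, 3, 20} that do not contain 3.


A subset of A that omits 3 is a subset of A \ {3}, so there are 2^(n-1) = 2^2 = 4 of them.
Subsets excluding 3: ∅, {1}, {20}, {1, 20}

Subsets excluding 3 (4 total): ∅, {1}, {20}, {1, 20}


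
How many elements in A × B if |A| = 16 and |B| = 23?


|A × B| = |A| × |B|
= 16 × 23
= 368

|A × B| = 368


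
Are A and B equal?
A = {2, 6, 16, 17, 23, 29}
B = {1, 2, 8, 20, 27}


Two sets are equal iff they have exactly the same elements.
A = {2, 6, 16, 17, 23, 29}
B = {1, 2, 8, 20, 27}
Differences: {1, 6, 8, 16, 17, 20, 23, 27, 29}
A ≠ B

No, A ≠ B


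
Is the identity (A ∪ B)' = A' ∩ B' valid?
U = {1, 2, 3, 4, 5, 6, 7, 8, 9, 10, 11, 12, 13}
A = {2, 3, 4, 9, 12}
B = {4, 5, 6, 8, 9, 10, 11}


LHS: A ∪ B = {2, 3, 4, 5, 6, 8, 9, 10, 11, 12}
(A ∪ B)' = U \ (A ∪ B) = {1, 7, 13}
A' = {1, 5, 6, 7, 8, 10, 11, 13}, B' = {1, 2, 3, 7, 12, 13}
Claimed RHS: A' ∩ B' = {1, 7, 13}
Identity is VALID: LHS = RHS = {1, 7, 13} ✓

Identity is valid. (A ∪ B)' = A' ∩ B' = {1, 7, 13}


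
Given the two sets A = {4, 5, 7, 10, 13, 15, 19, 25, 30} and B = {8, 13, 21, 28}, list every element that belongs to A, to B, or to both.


A ∪ B = all elements in A or B (or both)
A = {4, 5, 7, 10, 13, 15, 19, 25, 30}
B = {8, 13, 21, 28}
A ∪ B = {4, 5, 7, 8, 10, 13, 15, 19, 21, 25, 28, 30}

A ∪ B = {4, 5, 7, 8, 10, 13, 15, 19, 21, 25, 28, 30}


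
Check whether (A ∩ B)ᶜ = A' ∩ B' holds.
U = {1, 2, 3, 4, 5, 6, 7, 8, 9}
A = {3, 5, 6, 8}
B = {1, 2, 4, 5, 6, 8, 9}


LHS: A ∩ B = {5, 6, 8}
(A ∩ B)' = U \ (A ∩ B) = {1, 2, 3, 4, 7, 9}
A' = {1, 2, 4, 7, 9}, B' = {3, 7}
Claimed RHS: A' ∩ B' = {7}
Identity is INVALID: LHS = {1, 2, 3, 4, 7, 9} but the RHS claimed here equals {7}. The correct form is (A ∩ B)' = A' ∪ B'.

Identity is invalid: (A ∩ B)' = {1, 2, 3, 4, 7, 9} but A' ∩ B' = {7}. The correct De Morgan law is (A ∩ B)' = A' ∪ B'.


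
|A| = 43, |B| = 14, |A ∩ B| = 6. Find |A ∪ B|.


|A ∪ B| = |A| + |B| - |A ∩ B|
= 43 + 14 - 6
= 51

|A ∪ B| = 51


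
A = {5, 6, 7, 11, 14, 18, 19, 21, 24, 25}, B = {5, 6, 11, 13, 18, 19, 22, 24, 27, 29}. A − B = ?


A \ B = elements in A but not in B
A = {5, 6, 7, 11, 14, 18, 19, 21, 24, 25}
B = {5, 6, 11, 13, 18, 19, 22, 24, 27, 29}
Remove from A any elements in B
A \ B = {7, 14, 21, 25}

A \ B = {7, 14, 21, 25}


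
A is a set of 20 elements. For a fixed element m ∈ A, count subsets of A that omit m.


Subsets of A avoiding m are subsets of A \ {m}, which has 19 elements.
Count = 2^(n-1) = 2^19
= 524288

Number of subsets avoiding m = 524288


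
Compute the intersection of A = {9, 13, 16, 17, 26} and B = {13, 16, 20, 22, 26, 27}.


A ∩ B = elements in both A and B
A = {9, 13, 16, 17, 26}
B = {13, 16, 20, 22, 26, 27}
A ∩ B = {13, 16, 26}

A ∩ B = {13, 16, 26}


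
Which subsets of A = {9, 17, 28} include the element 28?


A subset of A contains 28 iff the remaining 2 elements form any subset of A \ {28}.
Count: 2^(n-1) = 2^2 = 4
Subsets containing 28: {28}, {9, 28}, {17, 28}, {9, 17, 28}

Subsets containing 28 (4 total): {28}, {9, 28}, {17, 28}, {9, 17, 28}


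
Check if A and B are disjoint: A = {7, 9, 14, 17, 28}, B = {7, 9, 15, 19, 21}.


Disjoint means A ∩ B = ∅.
A ∩ B = {7, 9}
A ∩ B ≠ ∅, so A and B are NOT disjoint.

No, A and B are not disjoint (A ∩ B = {7, 9})


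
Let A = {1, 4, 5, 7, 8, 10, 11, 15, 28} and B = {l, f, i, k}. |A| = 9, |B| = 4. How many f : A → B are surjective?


n = |A| = 9, k = |B| = 4. Surjections via inclusion-exclusion:
S(n,k) = Σ(-1)^i × C(k,i) × (k-i)^n, i=0 to k
i=0: (-1)^0×C(4,0)×4^9 = 262144
i=1: (-1)^1×C(4,1)×3^9 = -78732
i=2: (-1)^2×C(4,2)×2^9 = 3072
i=3: (-1)^3×C(4,3)×1^9 = -4
i=4: (-1)^4×C(4,4)×0^9 = 0
Total = 186480

Number of surjections = 186480


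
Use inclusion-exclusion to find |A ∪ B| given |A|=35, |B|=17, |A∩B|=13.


|A ∪ B| = |A| + |B| - |A ∩ B|
= 35 + 17 - 13
= 39

|A ∪ B| = 39


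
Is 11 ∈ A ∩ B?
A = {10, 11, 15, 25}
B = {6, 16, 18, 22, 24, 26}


A = {10, 11, 15, 25}, B = {6, 16, 18, 22, 24, 26}
A ∩ B = elements in both A and B
A ∩ B = ∅
Checking if 11 ∈ A ∩ B
11 is not in A ∩ B → False

11 ∉ A ∩ B


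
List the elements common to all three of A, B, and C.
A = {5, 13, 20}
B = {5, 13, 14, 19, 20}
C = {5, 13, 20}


A ∩ B = {5, 13, 20}
(A ∩ B) ∩ C = {5, 13, 20}

A ∩ B ∩ C = {5, 13, 20}


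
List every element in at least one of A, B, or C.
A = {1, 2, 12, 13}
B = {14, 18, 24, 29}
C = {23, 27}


A ∪ B = {1, 2, 12, 13, 14, 18, 24, 29}
(A ∪ B) ∪ C = {1, 2, 12, 13, 14, 18, 23, 24, 27, 29}

A ∪ B ∪ C = {1, 2, 12, 13, 14, 18, 23, 24, 27, 29}


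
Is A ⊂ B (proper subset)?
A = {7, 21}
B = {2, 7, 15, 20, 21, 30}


A ⊂ B requires: A ⊆ B AND A ≠ B.
A ⊆ B? Yes
A = B? No
A ⊂ B: Yes (A is a proper subset of B)

Yes, A ⊂ B


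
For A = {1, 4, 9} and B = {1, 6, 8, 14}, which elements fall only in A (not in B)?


A = {1, 4, 9}
B = {1, 6, 8, 14}
Region: only in A (not in B)
Elements: {4, 9}

Elements only in A (not in B): {4, 9}


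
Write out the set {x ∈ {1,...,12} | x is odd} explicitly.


Checking each candidate:
Condition: odd numbers in {1,...,12}
Result = {1, 3, 5, 7, 9, 11}

{1, 3, 5, 7, 9, 11}


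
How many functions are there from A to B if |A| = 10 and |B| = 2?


Each of |A| = 10 inputs maps to any of |B| = 2 outputs.
# functions = |B|^|A| = 2^10
= 1024

Number of functions = 1024


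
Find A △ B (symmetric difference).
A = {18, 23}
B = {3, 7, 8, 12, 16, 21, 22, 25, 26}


A △ B = (A \ B) ∪ (B \ A) = elements in exactly one of A or B
A \ B = {18, 23}
B \ A = {3, 7, 8, 12, 16, 21, 22, 25, 26}
A △ B = {3, 7, 8, 12, 16, 18, 21, 22, 23, 25, 26}

A △ B = {3, 7, 8, 12, 16, 18, 21, 22, 23, 25, 26}


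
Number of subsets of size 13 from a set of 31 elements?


C(n,k) = n! / (k!(n-k)!)
C(31,13) = 31! / (13!18!)
= 206253075

C(31,13) = 206253075


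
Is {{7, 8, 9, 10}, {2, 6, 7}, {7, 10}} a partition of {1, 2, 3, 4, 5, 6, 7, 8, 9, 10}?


A partition requires: (1) non-empty parts, (2) pairwise disjoint, (3) union = U
Parts: {7, 8, 9, 10}, {2, 6, 7}, {7, 10}
Union of parts: {2, 6, 7, 8, 9, 10}
U = {1, 2, 3, 4, 5, 6, 7, 8, 9, 10}
All non-empty? True
Pairwise disjoint? False
Covers U? False

No, not a valid partition


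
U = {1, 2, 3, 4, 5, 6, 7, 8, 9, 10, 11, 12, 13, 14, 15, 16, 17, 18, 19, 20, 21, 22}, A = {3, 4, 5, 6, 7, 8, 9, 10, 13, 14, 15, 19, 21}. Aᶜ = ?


Aᶜ = U \ A = elements in U but not in A
U = {1, 2, 3, 4, 5, 6, 7, 8, 9, 10, 11, 12, 13, 14, 15, 16, 17, 18, 19, 20, 21, 22}
A = {3, 4, 5, 6, 7, 8, 9, 10, 13, 14, 15, 19, 21}
Aᶜ = {1, 2, 11, 12, 16, 17, 18, 20, 22}

Aᶜ = {1, 2, 11, 12, 16, 17, 18, 20, 22}


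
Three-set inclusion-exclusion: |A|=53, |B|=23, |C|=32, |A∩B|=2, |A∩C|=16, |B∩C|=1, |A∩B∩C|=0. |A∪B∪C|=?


|A∪B∪C| = |A|+|B|+|C| - |A∩B|-|A∩C|-|B∩C| + |A∩B∩C|
= 53+23+32 - 2-16-1 + 0
= 108 - 19 + 0
= 89

|A ∪ B ∪ C| = 89


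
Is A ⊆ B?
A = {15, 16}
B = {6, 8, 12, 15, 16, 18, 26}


A ⊆ B means every element of A is in B.
All elements of A are in B.
So A ⊆ B.

Yes, A ⊆ B


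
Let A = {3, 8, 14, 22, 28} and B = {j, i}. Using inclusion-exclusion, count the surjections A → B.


n = |A| = 5, k = |B| = 2. Surjections via inclusion-exclusion:
S(n,k) = Σ(-1)^i × C(k,i) × (k-i)^n, i=0 to k
i=0: (-1)^0×C(2,0)×2^5 = 32
i=1: (-1)^1×C(2,1)×1^5 = -2
i=2: (-1)^2×C(2,2)×0^5 = 0
Total = 30

Number of surjections = 30


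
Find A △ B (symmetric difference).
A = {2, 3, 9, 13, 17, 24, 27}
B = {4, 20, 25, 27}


A △ B = (A \ B) ∪ (B \ A) = elements in exactly one of A or B
A \ B = {2, 3, 9, 13, 17, 24}
B \ A = {4, 20, 25}
A △ B = {2, 3, 4, 9, 13, 17, 20, 24, 25}

A △ B = {2, 3, 4, 9, 13, 17, 20, 24, 25}
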